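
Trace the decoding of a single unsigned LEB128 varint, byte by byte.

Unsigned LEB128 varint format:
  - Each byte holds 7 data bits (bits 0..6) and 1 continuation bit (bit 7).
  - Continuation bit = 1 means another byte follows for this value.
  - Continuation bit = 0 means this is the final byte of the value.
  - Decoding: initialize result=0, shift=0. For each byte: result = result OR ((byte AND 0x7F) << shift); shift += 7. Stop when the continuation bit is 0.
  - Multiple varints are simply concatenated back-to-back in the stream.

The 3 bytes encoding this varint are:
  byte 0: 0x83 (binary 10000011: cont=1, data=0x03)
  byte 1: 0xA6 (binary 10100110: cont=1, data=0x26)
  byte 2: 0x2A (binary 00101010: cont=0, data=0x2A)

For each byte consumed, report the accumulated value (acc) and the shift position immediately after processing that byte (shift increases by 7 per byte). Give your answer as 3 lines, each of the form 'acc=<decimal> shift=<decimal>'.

Answer: acc=3 shift=7
acc=4867 shift=14
acc=692995 shift=21

Derivation:
byte 0=0x83: payload=0x03=3, contrib = 3<<0 = 3; acc -> 3, shift -> 7
byte 1=0xA6: payload=0x26=38, contrib = 38<<7 = 4864; acc -> 4867, shift -> 14
byte 2=0x2A: payload=0x2A=42, contrib = 42<<14 = 688128; acc -> 692995, shift -> 21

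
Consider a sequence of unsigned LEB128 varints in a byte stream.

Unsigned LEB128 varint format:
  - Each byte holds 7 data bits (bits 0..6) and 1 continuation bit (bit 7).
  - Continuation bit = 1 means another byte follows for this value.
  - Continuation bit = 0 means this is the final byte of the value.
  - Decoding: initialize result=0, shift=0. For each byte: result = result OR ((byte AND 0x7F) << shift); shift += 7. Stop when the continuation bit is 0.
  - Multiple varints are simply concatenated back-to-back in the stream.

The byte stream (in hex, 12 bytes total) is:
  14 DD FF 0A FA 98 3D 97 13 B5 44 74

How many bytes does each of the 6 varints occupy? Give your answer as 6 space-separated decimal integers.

Answer: 1 3 3 2 2 1

Derivation:
  byte[0]=0x14 cont=0 payload=0x14=20: acc |= 20<<0 -> acc=20 shift=7 [end]
Varint 1: bytes[0:1] = 14 -> value 20 (1 byte(s))
  byte[1]=0xDD cont=1 payload=0x5D=93: acc |= 93<<0 -> acc=93 shift=7
  byte[2]=0xFF cont=1 payload=0x7F=127: acc |= 127<<7 -> acc=16349 shift=14
  byte[3]=0x0A cont=0 payload=0x0A=10: acc |= 10<<14 -> acc=180189 shift=21 [end]
Varint 2: bytes[1:4] = DD FF 0A -> value 180189 (3 byte(s))
  byte[4]=0xFA cont=1 payload=0x7A=122: acc |= 122<<0 -> acc=122 shift=7
  byte[5]=0x98 cont=1 payload=0x18=24: acc |= 24<<7 -> acc=3194 shift=14
  byte[6]=0x3D cont=0 payload=0x3D=61: acc |= 61<<14 -> acc=1002618 shift=21 [end]
Varint 3: bytes[4:7] = FA 98 3D -> value 1002618 (3 byte(s))
  byte[7]=0x97 cont=1 payload=0x17=23: acc |= 23<<0 -> acc=23 shift=7
  byte[8]=0x13 cont=0 payload=0x13=19: acc |= 19<<7 -> acc=2455 shift=14 [end]
Varint 4: bytes[7:9] = 97 13 -> value 2455 (2 byte(s))
  byte[9]=0xB5 cont=1 payload=0x35=53: acc |= 53<<0 -> acc=53 shift=7
  byte[10]=0x44 cont=0 payload=0x44=68: acc |= 68<<7 -> acc=8757 shift=14 [end]
Varint 5: bytes[9:11] = B5 44 -> value 8757 (2 byte(s))
  byte[11]=0x74 cont=0 payload=0x74=116: acc |= 116<<0 -> acc=116 shift=7 [end]
Varint 6: bytes[11:12] = 74 -> value 116 (1 byte(s))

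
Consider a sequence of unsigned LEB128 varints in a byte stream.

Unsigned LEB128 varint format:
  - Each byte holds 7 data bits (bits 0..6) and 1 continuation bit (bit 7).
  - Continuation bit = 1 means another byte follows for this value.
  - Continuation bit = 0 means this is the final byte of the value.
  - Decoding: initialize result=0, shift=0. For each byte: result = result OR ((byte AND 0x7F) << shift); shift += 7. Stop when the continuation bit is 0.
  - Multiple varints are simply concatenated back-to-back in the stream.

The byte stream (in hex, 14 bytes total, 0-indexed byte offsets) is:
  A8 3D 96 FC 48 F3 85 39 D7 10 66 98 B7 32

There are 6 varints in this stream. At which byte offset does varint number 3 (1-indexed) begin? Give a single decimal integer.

Answer: 5

Derivation:
  byte[0]=0xA8 cont=1 payload=0x28=40: acc |= 40<<0 -> acc=40 shift=7
  byte[1]=0x3D cont=0 payload=0x3D=61: acc |= 61<<7 -> acc=7848 shift=14 [end]
Varint 1: bytes[0:2] = A8 3D -> value 7848 (2 byte(s))
  byte[2]=0x96 cont=1 payload=0x16=22: acc |= 22<<0 -> acc=22 shift=7
  byte[3]=0xFC cont=1 payload=0x7C=124: acc |= 124<<7 -> acc=15894 shift=14
  byte[4]=0x48 cont=0 payload=0x48=72: acc |= 72<<14 -> acc=1195542 shift=21 [end]
Varint 2: bytes[2:5] = 96 FC 48 -> value 1195542 (3 byte(s))
  byte[5]=0xF3 cont=1 payload=0x73=115: acc |= 115<<0 -> acc=115 shift=7
  byte[6]=0x85 cont=1 payload=0x05=5: acc |= 5<<7 -> acc=755 shift=14
  byte[7]=0x39 cont=0 payload=0x39=57: acc |= 57<<14 -> acc=934643 shift=21 [end]
Varint 3: bytes[5:8] = F3 85 39 -> value 934643 (3 byte(s))
  byte[8]=0xD7 cont=1 payload=0x57=87: acc |= 87<<0 -> acc=87 shift=7
  byte[9]=0x10 cont=0 payload=0x10=16: acc |= 16<<7 -> acc=2135 shift=14 [end]
Varint 4: bytes[8:10] = D7 10 -> value 2135 (2 byte(s))
  byte[10]=0x66 cont=0 payload=0x66=102: acc |= 102<<0 -> acc=102 shift=7 [end]
Varint 5: bytes[10:11] = 66 -> value 102 (1 byte(s))
  byte[11]=0x98 cont=1 payload=0x18=24: acc |= 24<<0 -> acc=24 shift=7
  byte[12]=0xB7 cont=1 payload=0x37=55: acc |= 55<<7 -> acc=7064 shift=14
  byte[13]=0x32 cont=0 payload=0x32=50: acc |= 50<<14 -> acc=826264 shift=21 [end]
Varint 6: bytes[11:14] = 98 B7 32 -> value 826264 (3 byte(s))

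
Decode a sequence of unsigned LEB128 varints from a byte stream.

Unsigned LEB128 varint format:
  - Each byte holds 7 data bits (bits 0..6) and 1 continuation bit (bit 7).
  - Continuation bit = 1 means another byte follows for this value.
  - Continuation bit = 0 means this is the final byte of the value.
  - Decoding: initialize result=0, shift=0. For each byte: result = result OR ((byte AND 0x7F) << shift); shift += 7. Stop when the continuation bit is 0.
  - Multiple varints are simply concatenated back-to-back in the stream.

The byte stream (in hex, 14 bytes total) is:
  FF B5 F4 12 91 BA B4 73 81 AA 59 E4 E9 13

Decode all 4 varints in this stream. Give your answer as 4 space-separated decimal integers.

  byte[0]=0xFF cont=1 payload=0x7F=127: acc |= 127<<0 -> acc=127 shift=7
  byte[1]=0xB5 cont=1 payload=0x35=53: acc |= 53<<7 -> acc=6911 shift=14
  byte[2]=0xF4 cont=1 payload=0x74=116: acc |= 116<<14 -> acc=1907455 shift=21
  byte[3]=0x12 cont=0 payload=0x12=18: acc |= 18<<21 -> acc=39656191 shift=28 [end]
Varint 1: bytes[0:4] = FF B5 F4 12 -> value 39656191 (4 byte(s))
  byte[4]=0x91 cont=1 payload=0x11=17: acc |= 17<<0 -> acc=17 shift=7
  byte[5]=0xBA cont=1 payload=0x3A=58: acc |= 58<<7 -> acc=7441 shift=14
  byte[6]=0xB4 cont=1 payload=0x34=52: acc |= 52<<14 -> acc=859409 shift=21
  byte[7]=0x73 cont=0 payload=0x73=115: acc |= 115<<21 -> acc=242031889 shift=28 [end]
Varint 2: bytes[4:8] = 91 BA B4 73 -> value 242031889 (4 byte(s))
  byte[8]=0x81 cont=1 payload=0x01=1: acc |= 1<<0 -> acc=1 shift=7
  byte[9]=0xAA cont=1 payload=0x2A=42: acc |= 42<<7 -> acc=5377 shift=14
  byte[10]=0x59 cont=0 payload=0x59=89: acc |= 89<<14 -> acc=1463553 shift=21 [end]
Varint 3: bytes[8:11] = 81 AA 59 -> value 1463553 (3 byte(s))
  byte[11]=0xE4 cont=1 payload=0x64=100: acc |= 100<<0 -> acc=100 shift=7
  byte[12]=0xE9 cont=1 payload=0x69=105: acc |= 105<<7 -> acc=13540 shift=14
  byte[13]=0x13 cont=0 payload=0x13=19: acc |= 19<<14 -> acc=324836 shift=21 [end]
Varint 4: bytes[11:14] = E4 E9 13 -> value 324836 (3 byte(s))

Answer: 39656191 242031889 1463553 324836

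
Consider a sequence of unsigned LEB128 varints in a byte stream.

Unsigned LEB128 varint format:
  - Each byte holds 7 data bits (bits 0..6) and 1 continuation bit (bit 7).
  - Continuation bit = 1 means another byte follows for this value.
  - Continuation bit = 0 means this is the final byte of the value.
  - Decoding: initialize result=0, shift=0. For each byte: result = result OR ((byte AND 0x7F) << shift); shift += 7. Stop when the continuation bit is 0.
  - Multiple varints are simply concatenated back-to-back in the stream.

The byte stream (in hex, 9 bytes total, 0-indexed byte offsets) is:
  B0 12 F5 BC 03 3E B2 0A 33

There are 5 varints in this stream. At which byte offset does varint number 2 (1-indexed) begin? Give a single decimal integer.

Answer: 2

Derivation:
  byte[0]=0xB0 cont=1 payload=0x30=48: acc |= 48<<0 -> acc=48 shift=7
  byte[1]=0x12 cont=0 payload=0x12=18: acc |= 18<<7 -> acc=2352 shift=14 [end]
Varint 1: bytes[0:2] = B0 12 -> value 2352 (2 byte(s))
  byte[2]=0xF5 cont=1 payload=0x75=117: acc |= 117<<0 -> acc=117 shift=7
  byte[3]=0xBC cont=1 payload=0x3C=60: acc |= 60<<7 -> acc=7797 shift=14
  byte[4]=0x03 cont=0 payload=0x03=3: acc |= 3<<14 -> acc=56949 shift=21 [end]
Varint 2: bytes[2:5] = F5 BC 03 -> value 56949 (3 byte(s))
  byte[5]=0x3E cont=0 payload=0x3E=62: acc |= 62<<0 -> acc=62 shift=7 [end]
Varint 3: bytes[5:6] = 3E -> value 62 (1 byte(s))
  byte[6]=0xB2 cont=1 payload=0x32=50: acc |= 50<<0 -> acc=50 shift=7
  byte[7]=0x0A cont=0 payload=0x0A=10: acc |= 10<<7 -> acc=1330 shift=14 [end]
Varint 4: bytes[6:8] = B2 0A -> value 1330 (2 byte(s))
  byte[8]=0x33 cont=0 payload=0x33=51: acc |= 51<<0 -> acc=51 shift=7 [end]
Varint 5: bytes[8:9] = 33 -> value 51 (1 byte(s))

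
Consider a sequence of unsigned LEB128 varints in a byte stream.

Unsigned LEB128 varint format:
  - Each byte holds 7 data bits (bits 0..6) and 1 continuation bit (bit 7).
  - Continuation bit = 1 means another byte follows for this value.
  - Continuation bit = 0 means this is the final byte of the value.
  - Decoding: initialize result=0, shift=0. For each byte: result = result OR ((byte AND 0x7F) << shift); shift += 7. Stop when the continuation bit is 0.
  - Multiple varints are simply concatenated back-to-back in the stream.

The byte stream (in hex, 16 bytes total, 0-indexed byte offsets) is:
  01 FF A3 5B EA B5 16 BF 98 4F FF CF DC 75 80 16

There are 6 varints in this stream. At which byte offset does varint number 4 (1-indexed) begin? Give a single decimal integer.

Answer: 7

Derivation:
  byte[0]=0x01 cont=0 payload=0x01=1: acc |= 1<<0 -> acc=1 shift=7 [end]
Varint 1: bytes[0:1] = 01 -> value 1 (1 byte(s))
  byte[1]=0xFF cont=1 payload=0x7F=127: acc |= 127<<0 -> acc=127 shift=7
  byte[2]=0xA3 cont=1 payload=0x23=35: acc |= 35<<7 -> acc=4607 shift=14
  byte[3]=0x5B cont=0 payload=0x5B=91: acc |= 91<<14 -> acc=1495551 shift=21 [end]
Varint 2: bytes[1:4] = FF A3 5B -> value 1495551 (3 byte(s))
  byte[4]=0xEA cont=1 payload=0x6A=106: acc |= 106<<0 -> acc=106 shift=7
  byte[5]=0xB5 cont=1 payload=0x35=53: acc |= 53<<7 -> acc=6890 shift=14
  byte[6]=0x16 cont=0 payload=0x16=22: acc |= 22<<14 -> acc=367338 shift=21 [end]
Varint 3: bytes[4:7] = EA B5 16 -> value 367338 (3 byte(s))
  byte[7]=0xBF cont=1 payload=0x3F=63: acc |= 63<<0 -> acc=63 shift=7
  byte[8]=0x98 cont=1 payload=0x18=24: acc |= 24<<7 -> acc=3135 shift=14
  byte[9]=0x4F cont=0 payload=0x4F=79: acc |= 79<<14 -> acc=1297471 shift=21 [end]
Varint 4: bytes[7:10] = BF 98 4F -> value 1297471 (3 byte(s))
  byte[10]=0xFF cont=1 payload=0x7F=127: acc |= 127<<0 -> acc=127 shift=7
  byte[11]=0xCF cont=1 payload=0x4F=79: acc |= 79<<7 -> acc=10239 shift=14
  byte[12]=0xDC cont=1 payload=0x5C=92: acc |= 92<<14 -> acc=1517567 shift=21
  byte[13]=0x75 cont=0 payload=0x75=117: acc |= 117<<21 -> acc=246884351 shift=28 [end]
Varint 5: bytes[10:14] = FF CF DC 75 -> value 246884351 (4 byte(s))
  byte[14]=0x80 cont=1 payload=0x00=0: acc |= 0<<0 -> acc=0 shift=7
  byte[15]=0x16 cont=0 payload=0x16=22: acc |= 22<<7 -> acc=2816 shift=14 [end]
Varint 6: bytes[14:16] = 80 16 -> value 2816 (2 byte(s))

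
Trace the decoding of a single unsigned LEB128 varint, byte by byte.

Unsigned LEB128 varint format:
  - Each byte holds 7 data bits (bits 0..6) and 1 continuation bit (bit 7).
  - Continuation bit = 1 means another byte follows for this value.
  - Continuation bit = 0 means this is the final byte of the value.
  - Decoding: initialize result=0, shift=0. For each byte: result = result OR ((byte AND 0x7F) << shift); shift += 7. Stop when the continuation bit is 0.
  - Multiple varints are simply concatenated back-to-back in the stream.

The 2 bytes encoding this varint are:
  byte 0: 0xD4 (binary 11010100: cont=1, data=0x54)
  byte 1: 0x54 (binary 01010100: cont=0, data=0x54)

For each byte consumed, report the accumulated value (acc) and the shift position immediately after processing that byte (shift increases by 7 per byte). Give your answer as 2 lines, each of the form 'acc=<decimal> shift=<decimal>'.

byte 0=0xD4: payload=0x54=84, contrib = 84<<0 = 84; acc -> 84, shift -> 7
byte 1=0x54: payload=0x54=84, contrib = 84<<7 = 10752; acc -> 10836, shift -> 14

Answer: acc=84 shift=7
acc=10836 shift=14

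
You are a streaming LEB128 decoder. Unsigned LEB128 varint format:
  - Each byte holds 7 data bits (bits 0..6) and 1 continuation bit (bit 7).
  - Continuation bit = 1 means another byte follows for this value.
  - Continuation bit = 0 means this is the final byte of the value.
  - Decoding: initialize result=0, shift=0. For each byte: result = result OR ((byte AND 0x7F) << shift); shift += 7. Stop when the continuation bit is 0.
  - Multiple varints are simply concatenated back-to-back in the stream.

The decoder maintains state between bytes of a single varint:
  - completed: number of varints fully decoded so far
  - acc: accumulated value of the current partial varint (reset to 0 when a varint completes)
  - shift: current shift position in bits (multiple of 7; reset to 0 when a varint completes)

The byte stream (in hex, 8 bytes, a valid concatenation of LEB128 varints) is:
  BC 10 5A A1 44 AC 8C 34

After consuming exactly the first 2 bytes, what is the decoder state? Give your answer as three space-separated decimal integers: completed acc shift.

byte[0]=0xBC cont=1 payload=0x3C: acc |= 60<<0 -> completed=0 acc=60 shift=7
byte[1]=0x10 cont=0 payload=0x10: varint #1 complete (value=2108); reset -> completed=1 acc=0 shift=0

Answer: 1 0 0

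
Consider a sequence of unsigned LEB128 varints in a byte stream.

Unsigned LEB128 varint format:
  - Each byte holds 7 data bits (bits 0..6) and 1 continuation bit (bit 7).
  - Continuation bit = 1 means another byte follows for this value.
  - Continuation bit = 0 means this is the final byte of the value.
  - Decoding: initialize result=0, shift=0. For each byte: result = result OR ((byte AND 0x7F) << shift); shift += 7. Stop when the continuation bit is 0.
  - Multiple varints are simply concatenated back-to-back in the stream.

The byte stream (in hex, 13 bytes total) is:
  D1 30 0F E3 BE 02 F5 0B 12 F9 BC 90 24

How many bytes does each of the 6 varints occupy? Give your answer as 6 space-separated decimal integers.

Answer: 2 1 3 2 1 4

Derivation:
  byte[0]=0xD1 cont=1 payload=0x51=81: acc |= 81<<0 -> acc=81 shift=7
  byte[1]=0x30 cont=0 payload=0x30=48: acc |= 48<<7 -> acc=6225 shift=14 [end]
Varint 1: bytes[0:2] = D1 30 -> value 6225 (2 byte(s))
  byte[2]=0x0F cont=0 payload=0x0F=15: acc |= 15<<0 -> acc=15 shift=7 [end]
Varint 2: bytes[2:3] = 0F -> value 15 (1 byte(s))
  byte[3]=0xE3 cont=1 payload=0x63=99: acc |= 99<<0 -> acc=99 shift=7
  byte[4]=0xBE cont=1 payload=0x3E=62: acc |= 62<<7 -> acc=8035 shift=14
  byte[5]=0x02 cont=0 payload=0x02=2: acc |= 2<<14 -> acc=40803 shift=21 [end]
Varint 3: bytes[3:6] = E3 BE 02 -> value 40803 (3 byte(s))
  byte[6]=0xF5 cont=1 payload=0x75=117: acc |= 117<<0 -> acc=117 shift=7
  byte[7]=0x0B cont=0 payload=0x0B=11: acc |= 11<<7 -> acc=1525 shift=14 [end]
Varint 4: bytes[6:8] = F5 0B -> value 1525 (2 byte(s))
  byte[8]=0x12 cont=0 payload=0x12=18: acc |= 18<<0 -> acc=18 shift=7 [end]
Varint 5: bytes[8:9] = 12 -> value 18 (1 byte(s))
  byte[9]=0xF9 cont=1 payload=0x79=121: acc |= 121<<0 -> acc=121 shift=7
  byte[10]=0xBC cont=1 payload=0x3C=60: acc |= 60<<7 -> acc=7801 shift=14
  byte[11]=0x90 cont=1 payload=0x10=16: acc |= 16<<14 -> acc=269945 shift=21
  byte[12]=0x24 cont=0 payload=0x24=36: acc |= 36<<21 -> acc=75767417 shift=28 [end]
Varint 6: bytes[9:13] = F9 BC 90 24 -> value 75767417 (4 byte(s))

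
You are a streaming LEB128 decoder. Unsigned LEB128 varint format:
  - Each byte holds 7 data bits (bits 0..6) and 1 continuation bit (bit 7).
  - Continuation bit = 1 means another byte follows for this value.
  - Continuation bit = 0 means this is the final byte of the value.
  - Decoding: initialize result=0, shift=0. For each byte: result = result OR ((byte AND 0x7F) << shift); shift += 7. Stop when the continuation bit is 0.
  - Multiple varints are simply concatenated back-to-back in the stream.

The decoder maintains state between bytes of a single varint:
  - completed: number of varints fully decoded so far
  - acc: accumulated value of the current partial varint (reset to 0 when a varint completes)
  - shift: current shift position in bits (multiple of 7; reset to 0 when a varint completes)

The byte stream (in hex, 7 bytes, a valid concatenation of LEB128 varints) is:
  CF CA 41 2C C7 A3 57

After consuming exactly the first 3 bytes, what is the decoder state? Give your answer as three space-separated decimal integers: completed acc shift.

byte[0]=0xCF cont=1 payload=0x4F: acc |= 79<<0 -> completed=0 acc=79 shift=7
byte[1]=0xCA cont=1 payload=0x4A: acc |= 74<<7 -> completed=0 acc=9551 shift=14
byte[2]=0x41 cont=0 payload=0x41: varint #1 complete (value=1074511); reset -> completed=1 acc=0 shift=0

Answer: 1 0 0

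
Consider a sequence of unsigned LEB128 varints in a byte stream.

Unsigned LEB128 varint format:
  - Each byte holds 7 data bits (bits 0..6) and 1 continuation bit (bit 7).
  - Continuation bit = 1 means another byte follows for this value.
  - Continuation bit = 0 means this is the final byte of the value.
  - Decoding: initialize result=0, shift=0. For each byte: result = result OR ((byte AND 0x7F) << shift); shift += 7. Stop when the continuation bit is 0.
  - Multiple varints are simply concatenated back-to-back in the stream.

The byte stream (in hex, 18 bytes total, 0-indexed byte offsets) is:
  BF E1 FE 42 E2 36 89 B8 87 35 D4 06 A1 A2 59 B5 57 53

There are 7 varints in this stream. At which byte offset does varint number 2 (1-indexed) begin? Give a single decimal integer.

Answer: 4

Derivation:
  byte[0]=0xBF cont=1 payload=0x3F=63: acc |= 63<<0 -> acc=63 shift=7
  byte[1]=0xE1 cont=1 payload=0x61=97: acc |= 97<<7 -> acc=12479 shift=14
  byte[2]=0xFE cont=1 payload=0x7E=126: acc |= 126<<14 -> acc=2076863 shift=21
  byte[3]=0x42 cont=0 payload=0x42=66: acc |= 66<<21 -> acc=140488895 shift=28 [end]
Varint 1: bytes[0:4] = BF E1 FE 42 -> value 140488895 (4 byte(s))
  byte[4]=0xE2 cont=1 payload=0x62=98: acc |= 98<<0 -> acc=98 shift=7
  byte[5]=0x36 cont=0 payload=0x36=54: acc |= 54<<7 -> acc=7010 shift=14 [end]
Varint 2: bytes[4:6] = E2 36 -> value 7010 (2 byte(s))
  byte[6]=0x89 cont=1 payload=0x09=9: acc |= 9<<0 -> acc=9 shift=7
  byte[7]=0xB8 cont=1 payload=0x38=56: acc |= 56<<7 -> acc=7177 shift=14
  byte[8]=0x87 cont=1 payload=0x07=7: acc |= 7<<14 -> acc=121865 shift=21
  byte[9]=0x35 cont=0 payload=0x35=53: acc |= 53<<21 -> acc=111270921 shift=28 [end]
Varint 3: bytes[6:10] = 89 B8 87 35 -> value 111270921 (4 byte(s))
  byte[10]=0xD4 cont=1 payload=0x54=84: acc |= 84<<0 -> acc=84 shift=7
  byte[11]=0x06 cont=0 payload=0x06=6: acc |= 6<<7 -> acc=852 shift=14 [end]
Varint 4: bytes[10:12] = D4 06 -> value 852 (2 byte(s))
  byte[12]=0xA1 cont=1 payload=0x21=33: acc |= 33<<0 -> acc=33 shift=7
  byte[13]=0xA2 cont=1 payload=0x22=34: acc |= 34<<7 -> acc=4385 shift=14
  byte[14]=0x59 cont=0 payload=0x59=89: acc |= 89<<14 -> acc=1462561 shift=21 [end]
Varint 5: bytes[12:15] = A1 A2 59 -> value 1462561 (3 byte(s))
  byte[15]=0xB5 cont=1 payload=0x35=53: acc |= 53<<0 -> acc=53 shift=7
  byte[16]=0x57 cont=0 payload=0x57=87: acc |= 87<<7 -> acc=11189 shift=14 [end]
Varint 6: bytes[15:17] = B5 57 -> value 11189 (2 byte(s))
  byte[17]=0x53 cont=0 payload=0x53=83: acc |= 83<<0 -> acc=83 shift=7 [end]
Varint 7: bytes[17:18] = 53 -> value 83 (1 byte(s))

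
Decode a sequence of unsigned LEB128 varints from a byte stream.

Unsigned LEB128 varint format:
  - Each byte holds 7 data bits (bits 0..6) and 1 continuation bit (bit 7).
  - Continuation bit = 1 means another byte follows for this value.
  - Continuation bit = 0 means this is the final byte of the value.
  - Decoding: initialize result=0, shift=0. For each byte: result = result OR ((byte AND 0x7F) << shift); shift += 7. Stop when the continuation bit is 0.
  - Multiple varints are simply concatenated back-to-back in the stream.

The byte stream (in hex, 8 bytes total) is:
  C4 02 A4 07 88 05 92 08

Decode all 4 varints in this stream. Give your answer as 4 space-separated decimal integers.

Answer: 324 932 648 1042

Derivation:
  byte[0]=0xC4 cont=1 payload=0x44=68: acc |= 68<<0 -> acc=68 shift=7
  byte[1]=0x02 cont=0 payload=0x02=2: acc |= 2<<7 -> acc=324 shift=14 [end]
Varint 1: bytes[0:2] = C4 02 -> value 324 (2 byte(s))
  byte[2]=0xA4 cont=1 payload=0x24=36: acc |= 36<<0 -> acc=36 shift=7
  byte[3]=0x07 cont=0 payload=0x07=7: acc |= 7<<7 -> acc=932 shift=14 [end]
Varint 2: bytes[2:4] = A4 07 -> value 932 (2 byte(s))
  byte[4]=0x88 cont=1 payload=0x08=8: acc |= 8<<0 -> acc=8 shift=7
  byte[5]=0x05 cont=0 payload=0x05=5: acc |= 5<<7 -> acc=648 shift=14 [end]
Varint 3: bytes[4:6] = 88 05 -> value 648 (2 byte(s))
  byte[6]=0x92 cont=1 payload=0x12=18: acc |= 18<<0 -> acc=18 shift=7
  byte[7]=0x08 cont=0 payload=0x08=8: acc |= 8<<7 -> acc=1042 shift=14 [end]
Varint 4: bytes[6:8] = 92 08 -> value 1042 (2 byte(s))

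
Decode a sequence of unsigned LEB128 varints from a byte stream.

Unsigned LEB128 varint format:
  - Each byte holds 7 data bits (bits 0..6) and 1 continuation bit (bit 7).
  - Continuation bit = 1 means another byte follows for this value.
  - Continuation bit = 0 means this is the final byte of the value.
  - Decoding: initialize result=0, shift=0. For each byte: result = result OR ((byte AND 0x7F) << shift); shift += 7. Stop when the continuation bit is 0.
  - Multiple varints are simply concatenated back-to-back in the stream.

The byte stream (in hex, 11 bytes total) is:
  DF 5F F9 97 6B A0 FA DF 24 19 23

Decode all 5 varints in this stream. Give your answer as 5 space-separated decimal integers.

Answer: 12255 1756153 77069600 25 35

Derivation:
  byte[0]=0xDF cont=1 payload=0x5F=95: acc |= 95<<0 -> acc=95 shift=7
  byte[1]=0x5F cont=0 payload=0x5F=95: acc |= 95<<7 -> acc=12255 shift=14 [end]
Varint 1: bytes[0:2] = DF 5F -> value 12255 (2 byte(s))
  byte[2]=0xF9 cont=1 payload=0x79=121: acc |= 121<<0 -> acc=121 shift=7
  byte[3]=0x97 cont=1 payload=0x17=23: acc |= 23<<7 -> acc=3065 shift=14
  byte[4]=0x6B cont=0 payload=0x6B=107: acc |= 107<<14 -> acc=1756153 shift=21 [end]
Varint 2: bytes[2:5] = F9 97 6B -> value 1756153 (3 byte(s))
  byte[5]=0xA0 cont=1 payload=0x20=32: acc |= 32<<0 -> acc=32 shift=7
  byte[6]=0xFA cont=1 payload=0x7A=122: acc |= 122<<7 -> acc=15648 shift=14
  byte[7]=0xDF cont=1 payload=0x5F=95: acc |= 95<<14 -> acc=1572128 shift=21
  byte[8]=0x24 cont=0 payload=0x24=36: acc |= 36<<21 -> acc=77069600 shift=28 [end]
Varint 3: bytes[5:9] = A0 FA DF 24 -> value 77069600 (4 byte(s))
  byte[9]=0x19 cont=0 payload=0x19=25: acc |= 25<<0 -> acc=25 shift=7 [end]
Varint 4: bytes[9:10] = 19 -> value 25 (1 byte(s))
  byte[10]=0x23 cont=0 payload=0x23=35: acc |= 35<<0 -> acc=35 shift=7 [end]
Varint 5: bytes[10:11] = 23 -> value 35 (1 byte(s))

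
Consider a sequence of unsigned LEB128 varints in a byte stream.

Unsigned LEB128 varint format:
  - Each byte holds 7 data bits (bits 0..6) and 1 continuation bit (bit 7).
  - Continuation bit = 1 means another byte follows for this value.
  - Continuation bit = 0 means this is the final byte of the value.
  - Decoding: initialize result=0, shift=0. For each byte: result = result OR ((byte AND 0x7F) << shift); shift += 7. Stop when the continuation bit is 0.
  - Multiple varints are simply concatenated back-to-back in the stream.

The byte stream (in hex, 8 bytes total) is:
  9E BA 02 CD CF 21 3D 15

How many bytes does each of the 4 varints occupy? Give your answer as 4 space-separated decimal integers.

  byte[0]=0x9E cont=1 payload=0x1E=30: acc |= 30<<0 -> acc=30 shift=7
  byte[1]=0xBA cont=1 payload=0x3A=58: acc |= 58<<7 -> acc=7454 shift=14
  byte[2]=0x02 cont=0 payload=0x02=2: acc |= 2<<14 -> acc=40222 shift=21 [end]
Varint 1: bytes[0:3] = 9E BA 02 -> value 40222 (3 byte(s))
  byte[3]=0xCD cont=1 payload=0x4D=77: acc |= 77<<0 -> acc=77 shift=7
  byte[4]=0xCF cont=1 payload=0x4F=79: acc |= 79<<7 -> acc=10189 shift=14
  byte[5]=0x21 cont=0 payload=0x21=33: acc |= 33<<14 -> acc=550861 shift=21 [end]
Varint 2: bytes[3:6] = CD CF 21 -> value 550861 (3 byte(s))
  byte[6]=0x3D cont=0 payload=0x3D=61: acc |= 61<<0 -> acc=61 shift=7 [end]
Varint 3: bytes[6:7] = 3D -> value 61 (1 byte(s))
  byte[7]=0x15 cont=0 payload=0x15=21: acc |= 21<<0 -> acc=21 shift=7 [end]
Varint 4: bytes[7:8] = 15 -> value 21 (1 byte(s))

Answer: 3 3 1 1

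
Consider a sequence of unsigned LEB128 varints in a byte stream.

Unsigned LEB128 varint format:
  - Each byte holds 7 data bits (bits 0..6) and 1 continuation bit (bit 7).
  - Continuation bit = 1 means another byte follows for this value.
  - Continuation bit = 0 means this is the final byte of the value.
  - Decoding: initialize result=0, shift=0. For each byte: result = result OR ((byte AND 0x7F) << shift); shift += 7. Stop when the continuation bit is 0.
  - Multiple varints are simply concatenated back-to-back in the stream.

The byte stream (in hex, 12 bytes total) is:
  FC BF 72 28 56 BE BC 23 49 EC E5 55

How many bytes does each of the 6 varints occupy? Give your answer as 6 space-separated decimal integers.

Answer: 3 1 1 3 1 3

Derivation:
  byte[0]=0xFC cont=1 payload=0x7C=124: acc |= 124<<0 -> acc=124 shift=7
  byte[1]=0xBF cont=1 payload=0x3F=63: acc |= 63<<7 -> acc=8188 shift=14
  byte[2]=0x72 cont=0 payload=0x72=114: acc |= 114<<14 -> acc=1875964 shift=21 [end]
Varint 1: bytes[0:3] = FC BF 72 -> value 1875964 (3 byte(s))
  byte[3]=0x28 cont=0 payload=0x28=40: acc |= 40<<0 -> acc=40 shift=7 [end]
Varint 2: bytes[3:4] = 28 -> value 40 (1 byte(s))
  byte[4]=0x56 cont=0 payload=0x56=86: acc |= 86<<0 -> acc=86 shift=7 [end]
Varint 3: bytes[4:5] = 56 -> value 86 (1 byte(s))
  byte[5]=0xBE cont=1 payload=0x3E=62: acc |= 62<<0 -> acc=62 shift=7
  byte[6]=0xBC cont=1 payload=0x3C=60: acc |= 60<<7 -> acc=7742 shift=14
  byte[7]=0x23 cont=0 payload=0x23=35: acc |= 35<<14 -> acc=581182 shift=21 [end]
Varint 4: bytes[5:8] = BE BC 23 -> value 581182 (3 byte(s))
  byte[8]=0x49 cont=0 payload=0x49=73: acc |= 73<<0 -> acc=73 shift=7 [end]
Varint 5: bytes[8:9] = 49 -> value 73 (1 byte(s))
  byte[9]=0xEC cont=1 payload=0x6C=108: acc |= 108<<0 -> acc=108 shift=7
  byte[10]=0xE5 cont=1 payload=0x65=101: acc |= 101<<7 -> acc=13036 shift=14
  byte[11]=0x55 cont=0 payload=0x55=85: acc |= 85<<14 -> acc=1405676 shift=21 [end]
Varint 6: bytes[9:12] = EC E5 55 -> value 1405676 (3 byte(s))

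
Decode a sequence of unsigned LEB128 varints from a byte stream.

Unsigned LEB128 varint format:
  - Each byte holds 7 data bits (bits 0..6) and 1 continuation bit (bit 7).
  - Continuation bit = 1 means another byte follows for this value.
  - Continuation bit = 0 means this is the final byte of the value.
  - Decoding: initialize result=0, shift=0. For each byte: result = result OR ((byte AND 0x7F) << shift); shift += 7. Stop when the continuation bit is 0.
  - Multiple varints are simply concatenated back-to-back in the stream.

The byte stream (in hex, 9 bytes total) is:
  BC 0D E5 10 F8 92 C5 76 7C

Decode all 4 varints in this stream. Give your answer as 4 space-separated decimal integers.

Answer: 1724 2149 248596856 124

Derivation:
  byte[0]=0xBC cont=1 payload=0x3C=60: acc |= 60<<0 -> acc=60 shift=7
  byte[1]=0x0D cont=0 payload=0x0D=13: acc |= 13<<7 -> acc=1724 shift=14 [end]
Varint 1: bytes[0:2] = BC 0D -> value 1724 (2 byte(s))
  byte[2]=0xE5 cont=1 payload=0x65=101: acc |= 101<<0 -> acc=101 shift=7
  byte[3]=0x10 cont=0 payload=0x10=16: acc |= 16<<7 -> acc=2149 shift=14 [end]
Varint 2: bytes[2:4] = E5 10 -> value 2149 (2 byte(s))
  byte[4]=0xF8 cont=1 payload=0x78=120: acc |= 120<<0 -> acc=120 shift=7
  byte[5]=0x92 cont=1 payload=0x12=18: acc |= 18<<7 -> acc=2424 shift=14
  byte[6]=0xC5 cont=1 payload=0x45=69: acc |= 69<<14 -> acc=1132920 shift=21
  byte[7]=0x76 cont=0 payload=0x76=118: acc |= 118<<21 -> acc=248596856 shift=28 [end]
Varint 3: bytes[4:8] = F8 92 C5 76 -> value 248596856 (4 byte(s))
  byte[8]=0x7C cont=0 payload=0x7C=124: acc |= 124<<0 -> acc=124 shift=7 [end]
Varint 4: bytes[8:9] = 7C -> value 124 (1 byte(s))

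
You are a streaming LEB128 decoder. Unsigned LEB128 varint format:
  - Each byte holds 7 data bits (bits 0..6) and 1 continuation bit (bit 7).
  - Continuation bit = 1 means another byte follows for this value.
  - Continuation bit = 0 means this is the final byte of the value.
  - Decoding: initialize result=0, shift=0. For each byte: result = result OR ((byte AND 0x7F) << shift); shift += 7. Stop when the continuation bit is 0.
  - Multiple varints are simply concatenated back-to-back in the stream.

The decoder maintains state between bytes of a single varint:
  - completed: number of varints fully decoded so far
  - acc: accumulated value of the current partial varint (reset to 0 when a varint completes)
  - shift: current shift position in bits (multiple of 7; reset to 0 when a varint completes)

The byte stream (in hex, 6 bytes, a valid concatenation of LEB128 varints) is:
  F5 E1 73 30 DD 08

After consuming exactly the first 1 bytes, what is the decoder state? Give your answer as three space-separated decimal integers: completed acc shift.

byte[0]=0xF5 cont=1 payload=0x75: acc |= 117<<0 -> completed=0 acc=117 shift=7

Answer: 0 117 7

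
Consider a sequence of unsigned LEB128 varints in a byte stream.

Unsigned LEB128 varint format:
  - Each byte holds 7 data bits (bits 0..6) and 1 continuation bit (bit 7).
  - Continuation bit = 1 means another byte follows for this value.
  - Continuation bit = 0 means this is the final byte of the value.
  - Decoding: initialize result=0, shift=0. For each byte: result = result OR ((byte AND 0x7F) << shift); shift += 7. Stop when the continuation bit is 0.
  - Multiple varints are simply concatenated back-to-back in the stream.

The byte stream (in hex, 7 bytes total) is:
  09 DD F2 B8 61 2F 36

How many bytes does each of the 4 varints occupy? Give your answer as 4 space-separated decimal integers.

  byte[0]=0x09 cont=0 payload=0x09=9: acc |= 9<<0 -> acc=9 shift=7 [end]
Varint 1: bytes[0:1] = 09 -> value 9 (1 byte(s))
  byte[1]=0xDD cont=1 payload=0x5D=93: acc |= 93<<0 -> acc=93 shift=7
  byte[2]=0xF2 cont=1 payload=0x72=114: acc |= 114<<7 -> acc=14685 shift=14
  byte[3]=0xB8 cont=1 payload=0x38=56: acc |= 56<<14 -> acc=932189 shift=21
  byte[4]=0x61 cont=0 payload=0x61=97: acc |= 97<<21 -> acc=204355933 shift=28 [end]
Varint 2: bytes[1:5] = DD F2 B8 61 -> value 204355933 (4 byte(s))
  byte[5]=0x2F cont=0 payload=0x2F=47: acc |= 47<<0 -> acc=47 shift=7 [end]
Varint 3: bytes[5:6] = 2F -> value 47 (1 byte(s))
  byte[6]=0x36 cont=0 payload=0x36=54: acc |= 54<<0 -> acc=54 shift=7 [end]
Varint 4: bytes[6:7] = 36 -> value 54 (1 byte(s))

Answer: 1 4 1 1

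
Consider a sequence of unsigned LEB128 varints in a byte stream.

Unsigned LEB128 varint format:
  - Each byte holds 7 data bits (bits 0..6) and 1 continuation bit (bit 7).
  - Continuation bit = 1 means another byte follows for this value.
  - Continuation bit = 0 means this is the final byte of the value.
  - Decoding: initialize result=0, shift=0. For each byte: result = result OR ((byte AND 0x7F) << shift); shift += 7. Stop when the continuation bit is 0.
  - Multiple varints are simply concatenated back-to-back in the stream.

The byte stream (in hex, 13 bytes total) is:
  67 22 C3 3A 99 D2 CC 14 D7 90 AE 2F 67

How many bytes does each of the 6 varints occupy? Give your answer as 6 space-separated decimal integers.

  byte[0]=0x67 cont=0 payload=0x67=103: acc |= 103<<0 -> acc=103 shift=7 [end]
Varint 1: bytes[0:1] = 67 -> value 103 (1 byte(s))
  byte[1]=0x22 cont=0 payload=0x22=34: acc |= 34<<0 -> acc=34 shift=7 [end]
Varint 2: bytes[1:2] = 22 -> value 34 (1 byte(s))
  byte[2]=0xC3 cont=1 payload=0x43=67: acc |= 67<<0 -> acc=67 shift=7
  byte[3]=0x3A cont=0 payload=0x3A=58: acc |= 58<<7 -> acc=7491 shift=14 [end]
Varint 3: bytes[2:4] = C3 3A -> value 7491 (2 byte(s))
  byte[4]=0x99 cont=1 payload=0x19=25: acc |= 25<<0 -> acc=25 shift=7
  byte[5]=0xD2 cont=1 payload=0x52=82: acc |= 82<<7 -> acc=10521 shift=14
  byte[6]=0xCC cont=1 payload=0x4C=76: acc |= 76<<14 -> acc=1255705 shift=21
  byte[7]=0x14 cont=0 payload=0x14=20: acc |= 20<<21 -> acc=43198745 shift=28 [end]
Varint 4: bytes[4:8] = 99 D2 CC 14 -> value 43198745 (4 byte(s))
  byte[8]=0xD7 cont=1 payload=0x57=87: acc |= 87<<0 -> acc=87 shift=7
  byte[9]=0x90 cont=1 payload=0x10=16: acc |= 16<<7 -> acc=2135 shift=14
  byte[10]=0xAE cont=1 payload=0x2E=46: acc |= 46<<14 -> acc=755799 shift=21
  byte[11]=0x2F cont=0 payload=0x2F=47: acc |= 47<<21 -> acc=99321943 shift=28 [end]
Varint 5: bytes[8:12] = D7 90 AE 2F -> value 99321943 (4 byte(s))
  byte[12]=0x67 cont=0 payload=0x67=103: acc |= 103<<0 -> acc=103 shift=7 [end]
Varint 6: bytes[12:13] = 67 -> value 103 (1 byte(s))

Answer: 1 1 2 4 4 1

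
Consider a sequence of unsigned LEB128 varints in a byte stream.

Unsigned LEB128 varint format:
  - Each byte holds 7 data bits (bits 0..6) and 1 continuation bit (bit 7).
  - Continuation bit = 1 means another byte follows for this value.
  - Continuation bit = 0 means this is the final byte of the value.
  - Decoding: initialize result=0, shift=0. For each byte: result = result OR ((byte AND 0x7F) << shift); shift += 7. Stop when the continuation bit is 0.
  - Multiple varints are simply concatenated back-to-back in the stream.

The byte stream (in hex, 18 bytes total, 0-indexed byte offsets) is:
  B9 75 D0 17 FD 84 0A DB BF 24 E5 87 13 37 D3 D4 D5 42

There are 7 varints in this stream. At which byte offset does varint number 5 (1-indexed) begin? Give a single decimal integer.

  byte[0]=0xB9 cont=1 payload=0x39=57: acc |= 57<<0 -> acc=57 shift=7
  byte[1]=0x75 cont=0 payload=0x75=117: acc |= 117<<7 -> acc=15033 shift=14 [end]
Varint 1: bytes[0:2] = B9 75 -> value 15033 (2 byte(s))
  byte[2]=0xD0 cont=1 payload=0x50=80: acc |= 80<<0 -> acc=80 shift=7
  byte[3]=0x17 cont=0 payload=0x17=23: acc |= 23<<7 -> acc=3024 shift=14 [end]
Varint 2: bytes[2:4] = D0 17 -> value 3024 (2 byte(s))
  byte[4]=0xFD cont=1 payload=0x7D=125: acc |= 125<<0 -> acc=125 shift=7
  byte[5]=0x84 cont=1 payload=0x04=4: acc |= 4<<7 -> acc=637 shift=14
  byte[6]=0x0A cont=0 payload=0x0A=10: acc |= 10<<14 -> acc=164477 shift=21 [end]
Varint 3: bytes[4:7] = FD 84 0A -> value 164477 (3 byte(s))
  byte[7]=0xDB cont=1 payload=0x5B=91: acc |= 91<<0 -> acc=91 shift=7
  byte[8]=0xBF cont=1 payload=0x3F=63: acc |= 63<<7 -> acc=8155 shift=14
  byte[9]=0x24 cont=0 payload=0x24=36: acc |= 36<<14 -> acc=597979 shift=21 [end]
Varint 4: bytes[7:10] = DB BF 24 -> value 597979 (3 byte(s))
  byte[10]=0xE5 cont=1 payload=0x65=101: acc |= 101<<0 -> acc=101 shift=7
  byte[11]=0x87 cont=1 payload=0x07=7: acc |= 7<<7 -> acc=997 shift=14
  byte[12]=0x13 cont=0 payload=0x13=19: acc |= 19<<14 -> acc=312293 shift=21 [end]
Varint 5: bytes[10:13] = E5 87 13 -> value 312293 (3 byte(s))
  byte[13]=0x37 cont=0 payload=0x37=55: acc |= 55<<0 -> acc=55 shift=7 [end]
Varint 6: bytes[13:14] = 37 -> value 55 (1 byte(s))
  byte[14]=0xD3 cont=1 payload=0x53=83: acc |= 83<<0 -> acc=83 shift=7
  byte[15]=0xD4 cont=1 payload=0x54=84: acc |= 84<<7 -> acc=10835 shift=14
  byte[16]=0xD5 cont=1 payload=0x55=85: acc |= 85<<14 -> acc=1403475 shift=21
  byte[17]=0x42 cont=0 payload=0x42=66: acc |= 66<<21 -> acc=139815507 shift=28 [end]
Varint 7: bytes[14:18] = D3 D4 D5 42 -> value 139815507 (4 byte(s))

Answer: 10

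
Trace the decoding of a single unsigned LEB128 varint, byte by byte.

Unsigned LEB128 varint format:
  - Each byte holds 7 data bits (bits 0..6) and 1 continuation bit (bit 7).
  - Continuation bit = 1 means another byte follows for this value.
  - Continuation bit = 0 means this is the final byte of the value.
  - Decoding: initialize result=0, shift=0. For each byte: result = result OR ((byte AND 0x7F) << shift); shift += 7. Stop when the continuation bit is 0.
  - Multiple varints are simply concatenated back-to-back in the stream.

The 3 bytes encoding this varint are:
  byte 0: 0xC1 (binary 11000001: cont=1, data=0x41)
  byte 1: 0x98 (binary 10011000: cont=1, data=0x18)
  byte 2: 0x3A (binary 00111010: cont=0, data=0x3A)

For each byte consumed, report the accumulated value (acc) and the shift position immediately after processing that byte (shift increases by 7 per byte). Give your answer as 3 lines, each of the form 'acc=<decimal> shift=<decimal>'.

byte 0=0xC1: payload=0x41=65, contrib = 65<<0 = 65; acc -> 65, shift -> 7
byte 1=0x98: payload=0x18=24, contrib = 24<<7 = 3072; acc -> 3137, shift -> 14
byte 2=0x3A: payload=0x3A=58, contrib = 58<<14 = 950272; acc -> 953409, shift -> 21

Answer: acc=65 shift=7
acc=3137 shift=14
acc=953409 shift=21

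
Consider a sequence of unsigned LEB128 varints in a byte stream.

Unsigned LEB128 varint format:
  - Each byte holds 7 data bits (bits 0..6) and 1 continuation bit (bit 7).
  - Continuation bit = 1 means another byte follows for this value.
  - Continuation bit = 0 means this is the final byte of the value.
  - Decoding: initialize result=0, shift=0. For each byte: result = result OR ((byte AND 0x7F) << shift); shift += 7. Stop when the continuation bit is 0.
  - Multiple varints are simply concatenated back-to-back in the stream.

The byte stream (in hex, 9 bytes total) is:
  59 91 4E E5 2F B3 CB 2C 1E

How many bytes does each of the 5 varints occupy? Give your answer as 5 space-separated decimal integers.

  byte[0]=0x59 cont=0 payload=0x59=89: acc |= 89<<0 -> acc=89 shift=7 [end]
Varint 1: bytes[0:1] = 59 -> value 89 (1 byte(s))
  byte[1]=0x91 cont=1 payload=0x11=17: acc |= 17<<0 -> acc=17 shift=7
  byte[2]=0x4E cont=0 payload=0x4E=78: acc |= 78<<7 -> acc=10001 shift=14 [end]
Varint 2: bytes[1:3] = 91 4E -> value 10001 (2 byte(s))
  byte[3]=0xE5 cont=1 payload=0x65=101: acc |= 101<<0 -> acc=101 shift=7
  byte[4]=0x2F cont=0 payload=0x2F=47: acc |= 47<<7 -> acc=6117 shift=14 [end]
Varint 3: bytes[3:5] = E5 2F -> value 6117 (2 byte(s))
  byte[5]=0xB3 cont=1 payload=0x33=51: acc |= 51<<0 -> acc=51 shift=7
  byte[6]=0xCB cont=1 payload=0x4B=75: acc |= 75<<7 -> acc=9651 shift=14
  byte[7]=0x2C cont=0 payload=0x2C=44: acc |= 44<<14 -> acc=730547 shift=21 [end]
Varint 4: bytes[5:8] = B3 CB 2C -> value 730547 (3 byte(s))
  byte[8]=0x1E cont=0 payload=0x1E=30: acc |= 30<<0 -> acc=30 shift=7 [end]
Varint 5: bytes[8:9] = 1E -> value 30 (1 byte(s))

Answer: 1 2 2 3 1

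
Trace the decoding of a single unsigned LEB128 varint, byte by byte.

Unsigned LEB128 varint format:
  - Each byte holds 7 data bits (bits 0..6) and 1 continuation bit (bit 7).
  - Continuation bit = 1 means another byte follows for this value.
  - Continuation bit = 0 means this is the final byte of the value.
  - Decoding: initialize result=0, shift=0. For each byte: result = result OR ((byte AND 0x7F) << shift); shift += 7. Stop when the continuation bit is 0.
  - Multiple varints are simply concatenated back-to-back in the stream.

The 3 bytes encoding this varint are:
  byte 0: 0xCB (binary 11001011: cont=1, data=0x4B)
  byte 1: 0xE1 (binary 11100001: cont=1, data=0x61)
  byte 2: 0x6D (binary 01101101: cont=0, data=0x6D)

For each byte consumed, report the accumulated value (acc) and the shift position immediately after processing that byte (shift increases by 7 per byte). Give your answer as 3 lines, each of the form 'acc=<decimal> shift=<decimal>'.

Answer: acc=75 shift=7
acc=12491 shift=14
acc=1798347 shift=21

Derivation:
byte 0=0xCB: payload=0x4B=75, contrib = 75<<0 = 75; acc -> 75, shift -> 7
byte 1=0xE1: payload=0x61=97, contrib = 97<<7 = 12416; acc -> 12491, shift -> 14
byte 2=0x6D: payload=0x6D=109, contrib = 109<<14 = 1785856; acc -> 1798347, shift -> 21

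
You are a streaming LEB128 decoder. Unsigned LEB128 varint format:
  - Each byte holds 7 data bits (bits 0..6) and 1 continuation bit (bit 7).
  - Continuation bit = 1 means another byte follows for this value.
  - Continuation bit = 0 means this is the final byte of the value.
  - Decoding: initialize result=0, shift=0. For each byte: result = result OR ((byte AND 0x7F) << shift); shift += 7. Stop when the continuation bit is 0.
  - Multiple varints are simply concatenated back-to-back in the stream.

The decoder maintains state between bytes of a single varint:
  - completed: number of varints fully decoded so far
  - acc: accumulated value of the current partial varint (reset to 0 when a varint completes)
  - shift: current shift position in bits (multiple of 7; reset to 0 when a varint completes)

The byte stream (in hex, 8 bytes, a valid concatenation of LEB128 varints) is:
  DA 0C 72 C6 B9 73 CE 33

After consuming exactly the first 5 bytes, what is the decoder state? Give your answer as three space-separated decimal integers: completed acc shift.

byte[0]=0xDA cont=1 payload=0x5A: acc |= 90<<0 -> completed=0 acc=90 shift=7
byte[1]=0x0C cont=0 payload=0x0C: varint #1 complete (value=1626); reset -> completed=1 acc=0 shift=0
byte[2]=0x72 cont=0 payload=0x72: varint #2 complete (value=114); reset -> completed=2 acc=0 shift=0
byte[3]=0xC6 cont=1 payload=0x46: acc |= 70<<0 -> completed=2 acc=70 shift=7
byte[4]=0xB9 cont=1 payload=0x39: acc |= 57<<7 -> completed=2 acc=7366 shift=14

Answer: 2 7366 14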